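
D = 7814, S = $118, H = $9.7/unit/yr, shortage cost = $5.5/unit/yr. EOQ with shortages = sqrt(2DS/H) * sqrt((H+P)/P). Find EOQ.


Formula: EOQ* = sqrt(2DS/H) * sqrt((H+P)/P)
Base EOQ = sqrt(2*7814*118/9.7) = 436.02 units
Correction = sqrt((9.7+5.5)/5.5) = 1.66242
EOQ* = 436.02 * 1.66242 = 724.8 units

724.8 units


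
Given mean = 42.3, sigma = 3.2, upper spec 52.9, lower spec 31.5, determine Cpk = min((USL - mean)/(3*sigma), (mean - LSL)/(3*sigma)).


Cpu = (52.9 - 42.3) / (3 * 3.2) = 1.1
Cpl = (42.3 - 31.5) / (3 * 3.2) = 1.13
Cpk = min(1.1, 1.13) = 1.1

1.1


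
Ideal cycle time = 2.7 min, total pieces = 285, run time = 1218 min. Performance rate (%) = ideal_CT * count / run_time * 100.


Formula: Performance = (Ideal CT * Total Count) / Run Time * 100
Ideal output time = 2.7 * 285 = 769.5 min
Performance = 769.5 / 1218 * 100 = 63.2%

63.2%


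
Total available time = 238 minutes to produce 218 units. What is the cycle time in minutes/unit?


Formula: CT = Available Time / Number of Units
CT = 238 min / 218 units
CT = 1.09 min/unit

1.09 min/unit


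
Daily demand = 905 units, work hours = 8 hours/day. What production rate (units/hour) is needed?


Formula: Production Rate = Daily Demand / Available Hours
Rate = 905 units/day / 8 hours/day
Rate = 113.1 units/hour

113.1 units/hour


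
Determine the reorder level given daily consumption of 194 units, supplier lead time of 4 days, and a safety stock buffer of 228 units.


Formula: ROP = (Daily Demand * Lead Time) + Safety Stock
Demand during lead time = 194 * 4 = 776 units
ROP = 776 + 228 = 1004 units

1004 units


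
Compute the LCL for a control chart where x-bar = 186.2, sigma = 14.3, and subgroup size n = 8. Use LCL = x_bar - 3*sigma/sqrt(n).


LCL = 186.2 - 3 * 14.3 / sqrt(8)

171.03


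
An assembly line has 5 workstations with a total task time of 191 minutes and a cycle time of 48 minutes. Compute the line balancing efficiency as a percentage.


Formula: Efficiency = Sum of Task Times / (N_stations * CT) * 100
Total station capacity = 5 stations * 48 min = 240 min
Efficiency = 191 / 240 * 100 = 79.6%

79.6%


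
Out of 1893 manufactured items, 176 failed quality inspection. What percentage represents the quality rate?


Formula: Quality Rate = Good Pieces / Total Pieces * 100
Good pieces = 1893 - 176 = 1717
QR = 1717 / 1893 * 100 = 90.7%

90.7%


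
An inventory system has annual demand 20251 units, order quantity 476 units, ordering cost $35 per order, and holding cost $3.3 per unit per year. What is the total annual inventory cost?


TC = 20251/476 * 35 + 476/2 * 3.3

$2274.44


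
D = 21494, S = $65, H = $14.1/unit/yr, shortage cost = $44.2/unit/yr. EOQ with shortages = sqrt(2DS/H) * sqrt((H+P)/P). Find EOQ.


Formula: EOQ* = sqrt(2DS/H) * sqrt((H+P)/P)
Base EOQ = sqrt(2*21494*65/14.1) = 445.16 units
Correction = sqrt((14.1+44.2)/44.2) = 1.14848
EOQ* = 445.16 * 1.14848 = 511.3 units

511.3 units


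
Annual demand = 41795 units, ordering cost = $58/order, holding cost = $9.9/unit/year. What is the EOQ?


Formula: EOQ = sqrt(2 * D * S / H)
Numerator: 2 * 41795 * 58 = 4848220
2DS/H = 4848220 / 9.9 = 489719.2
EOQ = sqrt(489719.2) = 699.8 units

699.8 units


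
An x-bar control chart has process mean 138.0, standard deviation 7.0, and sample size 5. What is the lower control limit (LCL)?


LCL = 138.0 - 3 * 7.0 / sqrt(5)

128.61


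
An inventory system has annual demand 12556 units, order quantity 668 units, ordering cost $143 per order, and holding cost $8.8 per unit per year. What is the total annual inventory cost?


TC = 12556/668 * 143 + 668/2 * 8.8

$5627.09


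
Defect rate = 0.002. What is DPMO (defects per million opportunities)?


DPMO = defect_rate * 1000000 = 0.002 * 1000000

2000


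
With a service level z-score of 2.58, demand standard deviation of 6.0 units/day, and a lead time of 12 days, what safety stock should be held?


Formula: SS = z * sigma_d * sqrt(LT)
sqrt(LT) = sqrt(12) = 3.4641
SS = 2.58 * 6.0 * 3.4641
SS = 53.6 units

53.6 units


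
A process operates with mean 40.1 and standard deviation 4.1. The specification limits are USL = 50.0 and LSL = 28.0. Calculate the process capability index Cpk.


Cpu = (50.0 - 40.1) / (3 * 4.1) = 0.8
Cpl = (40.1 - 28.0) / (3 * 4.1) = 0.98
Cpk = min(0.8, 0.98) = 0.8

0.8


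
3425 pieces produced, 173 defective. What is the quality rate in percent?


Formula: Quality Rate = Good Pieces / Total Pieces * 100
Good pieces = 3425 - 173 = 3252
QR = 3252 / 3425 * 100 = 94.9%

94.9%


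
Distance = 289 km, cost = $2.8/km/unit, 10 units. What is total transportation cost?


TC = dist * cost * units = 289 * 2.8 * 10 = $8092.00

$8092.00


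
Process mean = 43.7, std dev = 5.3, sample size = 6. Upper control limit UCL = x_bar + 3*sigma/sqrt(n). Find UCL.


UCL = 43.7 + 3 * 5.3 / sqrt(6)

50.19


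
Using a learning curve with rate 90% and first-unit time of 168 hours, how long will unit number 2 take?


Formula: T_n = T_1 * (learning_rate)^(log2(n)) where learning_rate = rate/100
Doublings = log2(2) = 1
T_n = 168 * 0.9^1
T_n = 168 * 0.9 = 151.2 hours

151.2 hours


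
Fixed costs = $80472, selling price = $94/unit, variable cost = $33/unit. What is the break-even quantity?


Formula: BEQ = Fixed Costs / (Price - Variable Cost)
Contribution margin = $94 - $33 = $61/unit
BEQ = ceil($80472 / $61/unit) = ceil(1319.21) = 1320 units

1320 units


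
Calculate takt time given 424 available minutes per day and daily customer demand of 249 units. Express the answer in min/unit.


Formula: Takt Time = Available Production Time / Customer Demand
Takt = 424 min/day / 249 units/day
Takt = 1.7 min/unit

1.7 min/unit


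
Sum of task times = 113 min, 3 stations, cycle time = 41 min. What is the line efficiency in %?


Formula: Efficiency = Sum of Task Times / (N_stations * CT) * 100
Total station capacity = 3 stations * 41 min = 123 min
Efficiency = 113 / 123 * 100 = 91.9%

91.9%


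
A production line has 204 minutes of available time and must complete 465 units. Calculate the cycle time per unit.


Formula: CT = Available Time / Number of Units
CT = 204 min / 465 units
CT = 0.44 min/unit

0.44 min/unit


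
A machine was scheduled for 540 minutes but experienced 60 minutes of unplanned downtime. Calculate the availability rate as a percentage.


Formula: Availability = (Planned Time - Downtime) / Planned Time * 100
Uptime = 540 - 60 = 480 min
Availability = 480 / 540 * 100 = 88.9%

88.9%


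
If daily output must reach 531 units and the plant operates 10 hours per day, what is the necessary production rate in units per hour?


Formula: Production Rate = Daily Demand / Available Hours
Rate = 531 units/day / 10 hours/day
Rate = 53.1 units/hour

53.1 units/hour


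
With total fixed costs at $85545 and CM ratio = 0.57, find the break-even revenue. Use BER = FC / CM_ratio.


Formula: BER = Fixed Costs / Contribution Margin Ratio
BER = $85545 / 0.57
BER = $150078.95 (to the nearest cent)

$150078.95


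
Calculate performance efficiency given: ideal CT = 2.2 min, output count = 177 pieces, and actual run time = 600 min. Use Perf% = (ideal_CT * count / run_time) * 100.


Formula: Performance = (Ideal CT * Total Count) / Run Time * 100
Ideal output time = 2.2 * 177 = 389.4 min
Performance = 389.4 / 600 * 100 = 64.9%

64.9%


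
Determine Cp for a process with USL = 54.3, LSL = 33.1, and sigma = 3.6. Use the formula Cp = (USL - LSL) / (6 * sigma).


Cp = (54.3 - 33.1) / (6 * 3.6)

0.98


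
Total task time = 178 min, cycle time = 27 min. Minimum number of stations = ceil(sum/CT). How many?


Formula: N_min = ceil(Sum of Task Times / Cycle Time)
N_min = ceil(178 min / 27 min) = ceil(6.5926)
N_min = 7 stations

7


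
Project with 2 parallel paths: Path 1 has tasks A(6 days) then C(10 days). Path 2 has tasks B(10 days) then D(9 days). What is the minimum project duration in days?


Path 1 = 6 + 10 = 16 days
Path 2 = 10 + 9 = 19 days
Duration = max(16, 19) = 19 days

19 days


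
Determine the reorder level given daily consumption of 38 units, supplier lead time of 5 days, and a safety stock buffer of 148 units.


Formula: ROP = (Daily Demand * Lead Time) + Safety Stock
Demand during lead time = 38 * 5 = 190 units
ROP = 190 + 148 = 338 units

338 units


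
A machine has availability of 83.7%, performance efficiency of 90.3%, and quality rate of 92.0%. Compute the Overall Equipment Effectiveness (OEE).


Formula: OEE = Availability * Performance * Quality / 10000
A * P = 83.7% * 90.3% / 100 = 75.58%
OEE = 75.58% * 92.0% / 100 = 69.5%

69.5%


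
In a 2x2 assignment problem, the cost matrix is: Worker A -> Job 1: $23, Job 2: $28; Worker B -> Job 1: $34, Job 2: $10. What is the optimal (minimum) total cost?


Option 1: A->1 + B->2 = $23 + $10 = $33
Option 2: A->2 + B->1 = $28 + $34 = $62
Min cost = min($33, $62) = $33

$33


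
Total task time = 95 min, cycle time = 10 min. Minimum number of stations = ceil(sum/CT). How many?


Formula: N_min = ceil(Sum of Task Times / Cycle Time)
N_min = ceil(95 min / 10 min) = ceil(9.5)
N_min = 10 stations

10


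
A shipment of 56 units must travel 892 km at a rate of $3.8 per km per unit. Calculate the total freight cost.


TC = dist * cost * units = 892 * 3.8 * 56 = $189817.60

$189817.60


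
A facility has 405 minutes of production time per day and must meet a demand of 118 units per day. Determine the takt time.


Formula: Takt Time = Available Production Time / Customer Demand
Takt = 405 min/day / 118 units/day
Takt = 3.43 min/unit

3.43 min/unit


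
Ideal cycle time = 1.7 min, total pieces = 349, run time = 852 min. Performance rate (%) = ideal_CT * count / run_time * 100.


Formula: Performance = (Ideal CT * Total Count) / Run Time * 100
Ideal output time = 1.7 * 349 = 593.3 min
Performance = 593.3 / 852 * 100 = 69.6%

69.6%


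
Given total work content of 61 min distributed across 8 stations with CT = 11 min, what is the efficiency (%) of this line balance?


Formula: Efficiency = Sum of Task Times / (N_stations * CT) * 100
Total station capacity = 8 stations * 11 min = 88 min
Efficiency = 61 / 88 * 100 = 69.3%

69.3%


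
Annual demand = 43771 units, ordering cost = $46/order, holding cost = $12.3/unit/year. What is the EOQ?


Formula: EOQ = sqrt(2 * D * S / H)
Numerator: 2 * 43771 * 46 = 4026932
2DS/H = 4026932 / 12.3 = 327392.8
EOQ = sqrt(327392.8) = 572.2 units

572.2 units


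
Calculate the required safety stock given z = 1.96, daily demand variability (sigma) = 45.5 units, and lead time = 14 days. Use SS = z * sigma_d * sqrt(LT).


Formula: SS = z * sigma_d * sqrt(LT)
sqrt(LT) = sqrt(14) = 3.7417
SS = 1.96 * 45.5 * 3.7417
SS = 333.7 units

333.7 units


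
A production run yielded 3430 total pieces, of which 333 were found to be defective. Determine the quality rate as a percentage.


Formula: Quality Rate = Good Pieces / Total Pieces * 100
Good pieces = 3430 - 333 = 3097
QR = 3097 / 3430 * 100 = 90.3%

90.3%


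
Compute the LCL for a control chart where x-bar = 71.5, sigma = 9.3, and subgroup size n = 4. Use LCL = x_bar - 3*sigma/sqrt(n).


LCL = 71.5 - 3 * 9.3 / sqrt(4)

57.55


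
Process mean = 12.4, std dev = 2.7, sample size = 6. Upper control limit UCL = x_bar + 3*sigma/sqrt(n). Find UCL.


UCL = 12.4 + 3 * 2.7 / sqrt(6)

15.71


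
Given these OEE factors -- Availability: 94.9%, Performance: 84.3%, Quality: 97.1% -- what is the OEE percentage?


Formula: OEE = Availability * Performance * Quality / 10000
A * P = 94.9% * 84.3% / 100 = 80.0%
OEE = 80.0% * 97.1% / 100 = 77.7%

77.7%


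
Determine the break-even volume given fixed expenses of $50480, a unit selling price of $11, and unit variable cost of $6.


Formula: BEQ = Fixed Costs / (Price - Variable Cost)
Contribution margin = $11 - $6 = $5/unit
BEQ = ceil($50480 / $5/unit) = ceil(10096.0) = 10096 units

10096 units


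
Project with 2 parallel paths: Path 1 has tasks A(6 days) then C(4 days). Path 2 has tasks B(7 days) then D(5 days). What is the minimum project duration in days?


Path 1 = 6 + 4 = 10 days
Path 2 = 7 + 5 = 12 days
Duration = max(10, 12) = 12 days

12 days


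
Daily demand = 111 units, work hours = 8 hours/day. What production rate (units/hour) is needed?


Formula: Production Rate = Daily Demand / Available Hours
Rate = 111 units/day / 8 hours/day
Rate = 13.9 units/hour

13.9 units/hour


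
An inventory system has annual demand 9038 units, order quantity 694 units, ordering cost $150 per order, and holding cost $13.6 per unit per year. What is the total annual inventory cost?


TC = 9038/694 * 150 + 694/2 * 13.6

$6672.66


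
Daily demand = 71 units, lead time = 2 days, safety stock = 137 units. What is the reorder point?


Formula: ROP = (Daily Demand * Lead Time) + Safety Stock
Demand during lead time = 71 * 2 = 142 units
ROP = 142 + 137 = 279 units

279 units


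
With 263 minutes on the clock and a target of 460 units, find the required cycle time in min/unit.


Formula: CT = Available Time / Number of Units
CT = 263 min / 460 units
CT = 0.57 min/unit

0.57 min/unit


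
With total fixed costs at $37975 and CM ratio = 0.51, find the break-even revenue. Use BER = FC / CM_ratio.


Formula: BER = Fixed Costs / Contribution Margin Ratio
BER = $37975 / 0.51
BER = $74460.78 (to the nearest cent)

$74460.78


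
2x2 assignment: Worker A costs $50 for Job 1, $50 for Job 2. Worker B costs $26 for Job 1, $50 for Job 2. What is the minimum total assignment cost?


Option 1: A->1 + B->2 = $50 + $50 = $100
Option 2: A->2 + B->1 = $50 + $26 = $76
Min cost = min($100, $76) = $76

$76


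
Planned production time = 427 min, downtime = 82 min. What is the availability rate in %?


Formula: Availability = (Planned Time - Downtime) / Planned Time * 100
Uptime = 427 - 82 = 345 min
Availability = 345 / 427 * 100 = 80.8%

80.8%


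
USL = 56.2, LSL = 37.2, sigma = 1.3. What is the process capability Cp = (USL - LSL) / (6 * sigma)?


Cp = (56.2 - 37.2) / (6 * 1.3)

2.44


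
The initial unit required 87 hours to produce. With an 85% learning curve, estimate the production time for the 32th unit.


Formula: T_n = T_1 * (learning_rate)^(log2(n)) where learning_rate = rate/100
Doublings = log2(32) = 5
T_n = 87 * 0.85^5
T_n = 87 * 0.4437 = 38.6 hours

38.6 hours


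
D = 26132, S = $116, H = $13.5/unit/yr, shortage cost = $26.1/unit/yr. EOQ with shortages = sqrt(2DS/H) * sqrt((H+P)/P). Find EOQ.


Formula: EOQ* = sqrt(2DS/H) * sqrt((H+P)/P)
Base EOQ = sqrt(2*26132*116/13.5) = 670.14 units
Correction = sqrt((13.5+26.1)/26.1) = 1.23176
EOQ* = 670.14 * 1.23176 = 825.5 units

825.5 units


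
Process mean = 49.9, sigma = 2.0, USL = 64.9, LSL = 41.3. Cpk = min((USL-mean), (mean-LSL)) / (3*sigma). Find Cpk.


Cpu = (64.9 - 49.9) / (3 * 2.0) = 2.5
Cpl = (49.9 - 41.3) / (3 * 2.0) = 1.43
Cpk = min(2.5, 1.43) = 1.43

1.43


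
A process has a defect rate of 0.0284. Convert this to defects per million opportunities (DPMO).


DPMO = defect_rate * 1000000 = 0.0284 * 1000000

28400


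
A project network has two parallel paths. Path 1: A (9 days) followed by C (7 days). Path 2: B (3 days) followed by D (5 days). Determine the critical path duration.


Path 1 = 9 + 7 = 16 days
Path 2 = 3 + 5 = 8 days
Duration = max(16, 8) = 16 days

16 days


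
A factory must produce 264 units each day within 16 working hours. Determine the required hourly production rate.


Formula: Production Rate = Daily Demand / Available Hours
Rate = 264 units/day / 16 hours/day
Rate = 16.5 units/hour

16.5 units/hour


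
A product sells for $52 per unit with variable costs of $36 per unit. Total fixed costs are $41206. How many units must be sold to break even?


Formula: BEQ = Fixed Costs / (Price - Variable Cost)
Contribution margin = $52 - $36 = $16/unit
BEQ = ceil($41206 / $16/unit) = ceil(2575.38) = 2576 units

2576 units


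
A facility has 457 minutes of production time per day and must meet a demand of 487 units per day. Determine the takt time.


Formula: Takt Time = Available Production Time / Customer Demand
Takt = 457 min/day / 487 units/day
Takt = 0.94 min/unit

0.94 min/unit


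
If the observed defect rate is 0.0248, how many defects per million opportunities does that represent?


DPMO = defect_rate * 1000000 = 0.0248 * 1000000

24800


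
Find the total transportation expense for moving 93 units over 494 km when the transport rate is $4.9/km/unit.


TC = dist * cost * units = 494 * 4.9 * 93 = $225115.80

$225115.80


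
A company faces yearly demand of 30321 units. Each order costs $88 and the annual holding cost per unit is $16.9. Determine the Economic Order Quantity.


Formula: EOQ = sqrt(2 * D * S / H)
Numerator: 2 * 30321 * 88 = 5336496
2DS/H = 5336496 / 16.9 = 315769.0
EOQ = sqrt(315769.0) = 561.9 units

561.9 units


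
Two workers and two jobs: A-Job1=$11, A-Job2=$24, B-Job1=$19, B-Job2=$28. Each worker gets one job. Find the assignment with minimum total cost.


Option 1: A->1 + B->2 = $11 + $28 = $39
Option 2: A->2 + B->1 = $24 + $19 = $43
Min cost = min($39, $43) = $39

$39


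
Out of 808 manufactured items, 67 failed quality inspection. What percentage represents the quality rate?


Formula: Quality Rate = Good Pieces / Total Pieces * 100
Good pieces = 808 - 67 = 741
QR = 741 / 808 * 100 = 91.7%

91.7%


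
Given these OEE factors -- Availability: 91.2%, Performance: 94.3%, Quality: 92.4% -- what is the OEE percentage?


Formula: OEE = Availability * Performance * Quality / 10000
A * P = 91.2% * 94.3% / 100 = 86.0%
OEE = 86.0% * 92.4% / 100 = 79.5%

79.5%


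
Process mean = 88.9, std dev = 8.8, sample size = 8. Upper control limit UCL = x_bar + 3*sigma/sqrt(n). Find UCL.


UCL = 88.9 + 3 * 8.8 / sqrt(8)

98.23


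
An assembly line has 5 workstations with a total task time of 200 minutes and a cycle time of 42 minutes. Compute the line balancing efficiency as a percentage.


Formula: Efficiency = Sum of Task Times / (N_stations * CT) * 100
Total station capacity = 5 stations * 42 min = 210 min
Efficiency = 200 / 210 * 100 = 95.2%

95.2%


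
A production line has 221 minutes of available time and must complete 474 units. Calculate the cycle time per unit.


Formula: CT = Available Time / Number of Units
CT = 221 min / 474 units
CT = 0.47 min/unit

0.47 min/unit


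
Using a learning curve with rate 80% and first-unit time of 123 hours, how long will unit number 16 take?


Formula: T_n = T_1 * (learning_rate)^(log2(n)) where learning_rate = rate/100
Doublings = log2(16) = 4
T_n = 123 * 0.8^4
T_n = 123 * 0.4096 = 50.4 hours

50.4 hours


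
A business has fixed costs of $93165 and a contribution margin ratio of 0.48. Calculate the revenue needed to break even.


Formula: BER = Fixed Costs / Contribution Margin Ratio
BER = $93165 / 0.48
BER = $194093.75 (to the nearest cent)

$194093.75


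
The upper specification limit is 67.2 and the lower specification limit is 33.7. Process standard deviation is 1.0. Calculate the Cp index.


Cp = (67.2 - 33.7) / (6 * 1.0)

5.58


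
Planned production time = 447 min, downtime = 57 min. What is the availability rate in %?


Formula: Availability = (Planned Time - Downtime) / Planned Time * 100
Uptime = 447 - 57 = 390 min
Availability = 390 / 447 * 100 = 87.2%

87.2%


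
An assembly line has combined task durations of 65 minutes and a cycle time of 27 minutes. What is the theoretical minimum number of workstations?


Formula: N_min = ceil(Sum of Task Times / Cycle Time)
N_min = ceil(65 min / 27 min) = ceil(2.4074)
N_min = 3 stations

3


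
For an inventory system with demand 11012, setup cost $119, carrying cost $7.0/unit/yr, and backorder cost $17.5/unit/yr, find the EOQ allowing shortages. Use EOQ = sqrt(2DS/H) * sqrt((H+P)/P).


Formula: EOQ* = sqrt(2DS/H) * sqrt((H+P)/P)
Base EOQ = sqrt(2*11012*119/7.0) = 611.89 units
Correction = sqrt((7.0+17.5)/17.5) = 1.18322
EOQ* = 611.89 * 1.18322 = 724.0 units

724.0 units


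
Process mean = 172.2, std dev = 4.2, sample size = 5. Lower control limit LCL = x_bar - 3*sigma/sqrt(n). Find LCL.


LCL = 172.2 - 3 * 4.2 / sqrt(5)

166.57


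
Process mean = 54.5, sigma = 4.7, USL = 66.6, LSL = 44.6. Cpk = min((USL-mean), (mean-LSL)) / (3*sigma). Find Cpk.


Cpu = (66.6 - 54.5) / (3 * 4.7) = 0.86
Cpl = (54.5 - 44.6) / (3 * 4.7) = 0.7
Cpk = min(0.86, 0.7) = 0.7

0.7


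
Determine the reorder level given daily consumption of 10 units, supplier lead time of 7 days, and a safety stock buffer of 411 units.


Formula: ROP = (Daily Demand * Lead Time) + Safety Stock
Demand during lead time = 10 * 7 = 70 units
ROP = 70 + 411 = 481 units

481 units


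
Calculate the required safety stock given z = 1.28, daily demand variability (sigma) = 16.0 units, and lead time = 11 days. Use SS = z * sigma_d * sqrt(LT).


Formula: SS = z * sigma_d * sqrt(LT)
sqrt(LT) = sqrt(11) = 3.3166
SS = 1.28 * 16.0 * 3.3166
SS = 67.9 units

67.9 units


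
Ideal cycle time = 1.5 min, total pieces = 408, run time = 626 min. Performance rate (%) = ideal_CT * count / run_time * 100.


Formula: Performance = (Ideal CT * Total Count) / Run Time * 100
Ideal output time = 1.5 * 408 = 612.0 min
Performance = 612.0 / 626 * 100 = 97.8%

97.8%


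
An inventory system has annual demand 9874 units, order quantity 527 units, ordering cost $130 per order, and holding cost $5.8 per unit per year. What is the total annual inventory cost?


TC = 9874/527 * 130 + 527/2 * 5.8

$3964.01


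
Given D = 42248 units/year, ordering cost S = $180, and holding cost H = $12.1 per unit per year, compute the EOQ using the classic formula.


Formula: EOQ = sqrt(2 * D * S / H)
Numerator: 2 * 42248 * 180 = 15209280
2DS/H = 15209280 / 12.1 = 1256965.3
EOQ = sqrt(1256965.3) = 1121.1 units

1121.1 units


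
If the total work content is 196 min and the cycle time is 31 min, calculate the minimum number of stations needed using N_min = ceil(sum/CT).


Formula: N_min = ceil(Sum of Task Times / Cycle Time)
N_min = ceil(196 min / 31 min) = ceil(6.3226)
N_min = 7 stations

7


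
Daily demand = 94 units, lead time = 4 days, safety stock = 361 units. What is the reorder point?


Formula: ROP = (Daily Demand * Lead Time) + Safety Stock
Demand during lead time = 94 * 4 = 376 units
ROP = 376 + 361 = 737 units

737 units


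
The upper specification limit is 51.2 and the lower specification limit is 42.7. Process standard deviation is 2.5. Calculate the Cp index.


Cp = (51.2 - 42.7) / (6 * 2.5)

0.57


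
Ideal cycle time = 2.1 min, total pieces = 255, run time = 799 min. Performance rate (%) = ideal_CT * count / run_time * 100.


Formula: Performance = (Ideal CT * Total Count) / Run Time * 100
Ideal output time = 2.1 * 255 = 535.5 min
Performance = 535.5 / 799 * 100 = 67.0%

67.0%


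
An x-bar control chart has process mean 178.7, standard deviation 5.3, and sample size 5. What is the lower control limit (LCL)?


LCL = 178.7 - 3 * 5.3 / sqrt(5)

171.59


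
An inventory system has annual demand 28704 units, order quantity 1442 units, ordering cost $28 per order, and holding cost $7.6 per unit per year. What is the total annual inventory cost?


TC = 28704/1442 * 28 + 1442/2 * 7.6

$6036.96


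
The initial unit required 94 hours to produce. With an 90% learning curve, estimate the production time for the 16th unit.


Formula: T_n = T_1 * (learning_rate)^(log2(n)) where learning_rate = rate/100
Doublings = log2(16) = 4
T_n = 94 * 0.9^4
T_n = 94 * 0.6561 = 61.7 hours

61.7 hours


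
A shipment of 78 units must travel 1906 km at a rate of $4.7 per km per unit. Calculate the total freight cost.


TC = dist * cost * units = 1906 * 4.7 * 78 = $698739.60

$698739.60


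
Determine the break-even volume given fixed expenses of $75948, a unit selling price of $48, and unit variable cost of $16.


Formula: BEQ = Fixed Costs / (Price - Variable Cost)
Contribution margin = $48 - $16 = $32/unit
BEQ = ceil($75948 / $32/unit) = ceil(2373.38) = 2374 units

2374 units


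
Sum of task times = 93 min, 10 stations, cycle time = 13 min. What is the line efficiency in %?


Formula: Efficiency = Sum of Task Times / (N_stations * CT) * 100
Total station capacity = 10 stations * 13 min = 130 min
Efficiency = 93 / 130 * 100 = 71.5%

71.5%


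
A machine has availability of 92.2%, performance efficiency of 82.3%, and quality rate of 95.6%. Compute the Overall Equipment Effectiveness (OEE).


Formula: OEE = Availability * Performance * Quality / 10000
A * P = 92.2% * 82.3% / 100 = 75.88%
OEE = 75.88% * 95.6% / 100 = 72.5%

72.5%


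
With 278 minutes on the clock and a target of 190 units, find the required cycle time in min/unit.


Formula: CT = Available Time / Number of Units
CT = 278 min / 190 units
CT = 1.46 min/unit

1.46 min/unit


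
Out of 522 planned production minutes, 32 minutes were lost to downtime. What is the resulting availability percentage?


Formula: Availability = (Planned Time - Downtime) / Planned Time * 100
Uptime = 522 - 32 = 490 min
Availability = 490 / 522 * 100 = 93.9%

93.9%


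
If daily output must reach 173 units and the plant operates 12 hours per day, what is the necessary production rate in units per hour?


Formula: Production Rate = Daily Demand / Available Hours
Rate = 173 units/day / 12 hours/day
Rate = 14.4 units/hour

14.4 units/hour


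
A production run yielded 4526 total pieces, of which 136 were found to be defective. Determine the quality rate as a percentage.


Formula: Quality Rate = Good Pieces / Total Pieces * 100
Good pieces = 4526 - 136 = 4390
QR = 4390 / 4526 * 100 = 97.0%

97.0%


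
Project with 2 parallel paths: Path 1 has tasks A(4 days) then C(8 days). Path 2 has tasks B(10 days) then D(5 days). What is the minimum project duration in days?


Path 1 = 4 + 8 = 12 days
Path 2 = 10 + 5 = 15 days
Duration = max(12, 15) = 15 days

15 days


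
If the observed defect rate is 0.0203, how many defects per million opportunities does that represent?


DPMO = defect_rate * 1000000 = 0.0203 * 1000000

20300


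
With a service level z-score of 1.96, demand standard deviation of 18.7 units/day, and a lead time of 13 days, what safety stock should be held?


Formula: SS = z * sigma_d * sqrt(LT)
sqrt(LT) = sqrt(13) = 3.6056
SS = 1.96 * 18.7 * 3.6056
SS = 132.2 units

132.2 units


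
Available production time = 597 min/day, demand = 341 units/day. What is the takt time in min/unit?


Formula: Takt Time = Available Production Time / Customer Demand
Takt = 597 min/day / 341 units/day
Takt = 1.75 min/unit

1.75 min/unit


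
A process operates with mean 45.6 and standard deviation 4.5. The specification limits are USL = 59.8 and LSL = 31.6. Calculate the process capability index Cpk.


Cpu = (59.8 - 45.6) / (3 * 4.5) = 1.05
Cpl = (45.6 - 31.6) / (3 * 4.5) = 1.04
Cpk = min(1.05, 1.04) = 1.04

1.04


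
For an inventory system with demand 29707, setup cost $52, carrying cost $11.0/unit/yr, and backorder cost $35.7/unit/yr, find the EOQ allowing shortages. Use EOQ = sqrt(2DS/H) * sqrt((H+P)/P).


Formula: EOQ* = sqrt(2DS/H) * sqrt((H+P)/P)
Base EOQ = sqrt(2*29707*52/11.0) = 529.97 units
Correction = sqrt((11.0+35.7)/35.7) = 1.14373
EOQ* = 529.97 * 1.14373 = 606.1 units

606.1 units


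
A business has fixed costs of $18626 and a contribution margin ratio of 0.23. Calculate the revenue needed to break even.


Formula: BER = Fixed Costs / Contribution Margin Ratio
BER = $18626 / 0.23
BER = $80982.61 (to the nearest cent)

$80982.61


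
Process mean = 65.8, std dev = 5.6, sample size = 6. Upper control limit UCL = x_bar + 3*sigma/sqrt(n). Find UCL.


UCL = 65.8 + 3 * 5.6 / sqrt(6)

72.66


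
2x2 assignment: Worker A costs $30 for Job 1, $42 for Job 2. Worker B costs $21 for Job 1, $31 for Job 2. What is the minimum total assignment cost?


Option 1: A->1 + B->2 = $30 + $31 = $61
Option 2: A->2 + B->1 = $42 + $21 = $63
Min cost = min($61, $63) = $61

$61


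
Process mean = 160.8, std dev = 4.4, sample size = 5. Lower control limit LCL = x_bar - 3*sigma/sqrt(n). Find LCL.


LCL = 160.8 - 3 * 4.4 / sqrt(5)

154.9


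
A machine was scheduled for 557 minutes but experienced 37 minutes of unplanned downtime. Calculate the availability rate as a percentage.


Formula: Availability = (Planned Time - Downtime) / Planned Time * 100
Uptime = 557 - 37 = 520 min
Availability = 520 / 557 * 100 = 93.4%

93.4%


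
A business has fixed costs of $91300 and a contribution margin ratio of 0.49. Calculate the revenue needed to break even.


Formula: BER = Fixed Costs / Contribution Margin Ratio
BER = $91300 / 0.49
BER = $186326.53 (to the nearest cent)

$186326.53


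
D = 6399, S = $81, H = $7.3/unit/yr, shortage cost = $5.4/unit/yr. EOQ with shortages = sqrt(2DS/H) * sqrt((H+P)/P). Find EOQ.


Formula: EOQ* = sqrt(2DS/H) * sqrt((H+P)/P)
Base EOQ = sqrt(2*6399*81/7.3) = 376.84 units
Correction = sqrt((7.3+5.4)/5.4) = 1.53357
EOQ* = 376.84 * 1.53357 = 577.9 units

577.9 units


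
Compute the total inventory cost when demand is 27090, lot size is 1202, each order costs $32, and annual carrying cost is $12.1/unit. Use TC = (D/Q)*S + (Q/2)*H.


TC = 27090/1202 * 32 + 1202/2 * 12.1

$7993.30


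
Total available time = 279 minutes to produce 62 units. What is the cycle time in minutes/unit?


Formula: CT = Available Time / Number of Units
CT = 279 min / 62 units
CT = 4.5 min/unit

4.5 min/unit


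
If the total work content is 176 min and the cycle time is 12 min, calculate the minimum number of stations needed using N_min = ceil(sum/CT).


Formula: N_min = ceil(Sum of Task Times / Cycle Time)
N_min = ceil(176 min / 12 min) = ceil(14.6667)
N_min = 15 stations

15


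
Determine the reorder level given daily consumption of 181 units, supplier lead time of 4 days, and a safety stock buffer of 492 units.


Formula: ROP = (Daily Demand * Lead Time) + Safety Stock
Demand during lead time = 181 * 4 = 724 units
ROP = 724 + 492 = 1216 units

1216 units


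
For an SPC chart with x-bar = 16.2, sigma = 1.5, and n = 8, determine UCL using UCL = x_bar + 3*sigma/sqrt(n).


UCL = 16.2 + 3 * 1.5 / sqrt(8)

17.79


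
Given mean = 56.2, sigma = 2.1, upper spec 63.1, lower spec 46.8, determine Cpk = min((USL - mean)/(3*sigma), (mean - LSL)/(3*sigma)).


Cpu = (63.1 - 56.2) / (3 * 2.1) = 1.1
Cpl = (56.2 - 46.8) / (3 * 2.1) = 1.49
Cpk = min(1.1, 1.49) = 1.1

1.1


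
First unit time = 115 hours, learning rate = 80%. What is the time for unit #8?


Formula: T_n = T_1 * (learning_rate)^(log2(n)) where learning_rate = rate/100
Doublings = log2(8) = 3
T_n = 115 * 0.8^3
T_n = 115 * 0.512 = 58.9 hours

58.9 hours


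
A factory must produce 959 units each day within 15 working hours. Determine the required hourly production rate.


Formula: Production Rate = Daily Demand / Available Hours
Rate = 959 units/day / 15 hours/day
Rate = 63.9 units/hour

63.9 units/hour


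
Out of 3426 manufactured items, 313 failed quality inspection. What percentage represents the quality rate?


Formula: Quality Rate = Good Pieces / Total Pieces * 100
Good pieces = 3426 - 313 = 3113
QR = 3113 / 3426 * 100 = 90.9%

90.9%


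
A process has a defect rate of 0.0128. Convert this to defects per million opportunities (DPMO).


DPMO = defect_rate * 1000000 = 0.0128 * 1000000

12800


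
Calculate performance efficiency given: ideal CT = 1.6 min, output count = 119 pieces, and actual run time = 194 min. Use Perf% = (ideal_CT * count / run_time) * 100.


Formula: Performance = (Ideal CT * Total Count) / Run Time * 100
Ideal output time = 1.6 * 119 = 190.4 min
Performance = 190.4 / 194 * 100 = 98.1%

98.1%


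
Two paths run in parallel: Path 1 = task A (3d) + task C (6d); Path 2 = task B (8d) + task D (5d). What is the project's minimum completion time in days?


Path 1 = 3 + 6 = 9 days
Path 2 = 8 + 5 = 13 days
Duration = max(9, 13) = 13 days

13 days


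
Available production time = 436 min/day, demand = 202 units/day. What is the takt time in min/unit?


Formula: Takt Time = Available Production Time / Customer Demand
Takt = 436 min/day / 202 units/day
Takt = 2.16 min/unit

2.16 min/unit


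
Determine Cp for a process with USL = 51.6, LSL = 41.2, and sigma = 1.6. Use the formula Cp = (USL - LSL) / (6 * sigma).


Cp = (51.6 - 41.2) / (6 * 1.6)

1.08


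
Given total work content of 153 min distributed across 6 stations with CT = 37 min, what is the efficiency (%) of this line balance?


Formula: Efficiency = Sum of Task Times / (N_stations * CT) * 100
Total station capacity = 6 stations * 37 min = 222 min
Efficiency = 153 / 222 * 100 = 68.9%

68.9%


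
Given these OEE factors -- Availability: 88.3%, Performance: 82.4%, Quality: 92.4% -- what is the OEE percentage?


Formula: OEE = Availability * Performance * Quality / 10000
A * P = 88.3% * 82.4% / 100 = 72.76%
OEE = 72.76% * 92.4% / 100 = 67.2%

67.2%


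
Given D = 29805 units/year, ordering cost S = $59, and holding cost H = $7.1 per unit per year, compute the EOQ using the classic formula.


Formula: EOQ = sqrt(2 * D * S / H)
Numerator: 2 * 29805 * 59 = 3516990
2DS/H = 3516990 / 7.1 = 495350.7
EOQ = sqrt(495350.7) = 703.8 units

703.8 units


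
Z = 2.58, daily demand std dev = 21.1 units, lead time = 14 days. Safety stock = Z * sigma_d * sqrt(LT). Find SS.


Formula: SS = z * sigma_d * sqrt(LT)
sqrt(LT) = sqrt(14) = 3.7417
SS = 2.58 * 21.1 * 3.7417
SS = 203.7 units

203.7 units


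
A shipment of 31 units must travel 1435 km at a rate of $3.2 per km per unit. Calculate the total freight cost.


TC = dist * cost * units = 1435 * 3.2 * 31 = $142352.00

$142352.00


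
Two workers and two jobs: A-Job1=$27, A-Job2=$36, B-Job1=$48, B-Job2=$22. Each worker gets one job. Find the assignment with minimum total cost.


Option 1: A->1 + B->2 = $27 + $22 = $49
Option 2: A->2 + B->1 = $36 + $48 = $84
Min cost = min($49, $84) = $49

$49


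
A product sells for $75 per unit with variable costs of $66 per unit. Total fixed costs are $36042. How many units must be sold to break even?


Formula: BEQ = Fixed Costs / (Price - Variable Cost)
Contribution margin = $75 - $66 = $9/unit
BEQ = ceil($36042 / $9/unit) = ceil(4004.67) = 4005 units

4005 units


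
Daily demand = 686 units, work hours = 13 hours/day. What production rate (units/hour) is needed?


Formula: Production Rate = Daily Demand / Available Hours
Rate = 686 units/day / 13 hours/day
Rate = 52.8 units/hour

52.8 units/hour


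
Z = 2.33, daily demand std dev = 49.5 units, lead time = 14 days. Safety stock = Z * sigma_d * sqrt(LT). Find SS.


Formula: SS = z * sigma_d * sqrt(LT)
sqrt(LT) = sqrt(14) = 3.7417
SS = 2.33 * 49.5 * 3.7417
SS = 431.5 units

431.5 units


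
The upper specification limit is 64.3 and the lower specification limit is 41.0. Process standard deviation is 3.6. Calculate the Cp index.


Cp = (64.3 - 41.0) / (6 * 3.6)

1.08


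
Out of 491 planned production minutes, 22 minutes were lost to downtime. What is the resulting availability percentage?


Formula: Availability = (Planned Time - Downtime) / Planned Time * 100
Uptime = 491 - 22 = 469 min
Availability = 469 / 491 * 100 = 95.5%

95.5%


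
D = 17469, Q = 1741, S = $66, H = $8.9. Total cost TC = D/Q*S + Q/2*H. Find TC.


TC = 17469/1741 * 66 + 1741/2 * 8.9

$8409.69


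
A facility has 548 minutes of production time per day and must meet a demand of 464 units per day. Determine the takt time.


Formula: Takt Time = Available Production Time / Customer Demand
Takt = 548 min/day / 464 units/day
Takt = 1.18 min/unit

1.18 min/unit


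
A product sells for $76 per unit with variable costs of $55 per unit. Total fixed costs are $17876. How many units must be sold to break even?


Formula: BEQ = Fixed Costs / (Price - Variable Cost)
Contribution margin = $76 - $55 = $21/unit
BEQ = ceil($17876 / $21/unit) = ceil(851.24) = 852 units

852 units


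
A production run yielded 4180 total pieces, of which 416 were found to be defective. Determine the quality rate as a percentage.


Formula: Quality Rate = Good Pieces / Total Pieces * 100
Good pieces = 4180 - 416 = 3764
QR = 3764 / 4180 * 100 = 90.0%

90.0%


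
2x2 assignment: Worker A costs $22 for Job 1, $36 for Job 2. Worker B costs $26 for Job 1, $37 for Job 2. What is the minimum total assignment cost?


Option 1: A->1 + B->2 = $22 + $37 = $59
Option 2: A->2 + B->1 = $36 + $26 = $62
Min cost = min($59, $62) = $59

$59


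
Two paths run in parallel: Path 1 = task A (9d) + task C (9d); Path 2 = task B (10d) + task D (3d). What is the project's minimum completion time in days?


Path 1 = 9 + 9 = 18 days
Path 2 = 10 + 3 = 13 days
Duration = max(18, 13) = 18 days

18 days


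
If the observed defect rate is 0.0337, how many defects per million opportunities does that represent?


DPMO = defect_rate * 1000000 = 0.0337 * 1000000

33700


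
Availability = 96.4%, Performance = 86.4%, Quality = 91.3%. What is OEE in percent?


Formula: OEE = Availability * Performance * Quality / 10000
A * P = 96.4% * 86.4% / 100 = 83.29%
OEE = 83.29% * 91.3% / 100 = 76.0%

76.0%


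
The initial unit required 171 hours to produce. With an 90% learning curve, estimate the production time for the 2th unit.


Formula: T_n = T_1 * (learning_rate)^(log2(n)) where learning_rate = rate/100
Doublings = log2(2) = 1
T_n = 171 * 0.9^1
T_n = 171 * 0.9 = 153.9 hours

153.9 hours


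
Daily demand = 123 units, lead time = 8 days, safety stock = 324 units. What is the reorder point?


Formula: ROP = (Daily Demand * Lead Time) + Safety Stock
Demand during lead time = 123 * 8 = 984 units
ROP = 984 + 324 = 1308 units

1308 units


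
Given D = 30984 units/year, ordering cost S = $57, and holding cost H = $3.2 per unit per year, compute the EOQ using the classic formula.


Formula: EOQ = sqrt(2 * D * S / H)
Numerator: 2 * 30984 * 57 = 3532176
2DS/H = 3532176 / 3.2 = 1103805.0
EOQ = sqrt(1103805.0) = 1050.6 units

1050.6 units


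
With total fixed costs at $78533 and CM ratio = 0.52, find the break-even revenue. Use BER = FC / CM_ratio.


Formula: BER = Fixed Costs / Contribution Margin Ratio
BER = $78533 / 0.52
BER = $151025.00 (to the nearest cent)

$151025.00


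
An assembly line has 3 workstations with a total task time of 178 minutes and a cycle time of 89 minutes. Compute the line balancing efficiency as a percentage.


Formula: Efficiency = Sum of Task Times / (N_stations * CT) * 100
Total station capacity = 3 stations * 89 min = 267 min
Efficiency = 178 / 267 * 100 = 66.7%

66.7%


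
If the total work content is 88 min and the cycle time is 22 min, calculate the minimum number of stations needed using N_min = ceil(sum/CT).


Formula: N_min = ceil(Sum of Task Times / Cycle Time)
N_min = ceil(88 min / 22 min) = ceil(4.0)
N_min = 4 stations

4


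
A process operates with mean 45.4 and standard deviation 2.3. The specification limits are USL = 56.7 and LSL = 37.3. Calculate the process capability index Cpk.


Cpu = (56.7 - 45.4) / (3 * 2.3) = 1.64
Cpl = (45.4 - 37.3) / (3 * 2.3) = 1.17
Cpk = min(1.64, 1.17) = 1.17

1.17


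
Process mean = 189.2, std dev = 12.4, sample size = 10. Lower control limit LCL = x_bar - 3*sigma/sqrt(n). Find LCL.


LCL = 189.2 - 3 * 12.4 / sqrt(10)

177.44


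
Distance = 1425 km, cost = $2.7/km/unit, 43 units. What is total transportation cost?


TC = dist * cost * units = 1425 * 2.7 * 43 = $165442.50

$165442.50


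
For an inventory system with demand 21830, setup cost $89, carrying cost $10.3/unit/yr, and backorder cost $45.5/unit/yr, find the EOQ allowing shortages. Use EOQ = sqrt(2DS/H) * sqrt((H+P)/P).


Formula: EOQ* = sqrt(2DS/H) * sqrt((H+P)/P)
Base EOQ = sqrt(2*21830*89/10.3) = 614.21 units
Correction = sqrt((10.3+45.5)/45.5) = 1.10742
EOQ* = 614.21 * 1.10742 = 680.2 units

680.2 units
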